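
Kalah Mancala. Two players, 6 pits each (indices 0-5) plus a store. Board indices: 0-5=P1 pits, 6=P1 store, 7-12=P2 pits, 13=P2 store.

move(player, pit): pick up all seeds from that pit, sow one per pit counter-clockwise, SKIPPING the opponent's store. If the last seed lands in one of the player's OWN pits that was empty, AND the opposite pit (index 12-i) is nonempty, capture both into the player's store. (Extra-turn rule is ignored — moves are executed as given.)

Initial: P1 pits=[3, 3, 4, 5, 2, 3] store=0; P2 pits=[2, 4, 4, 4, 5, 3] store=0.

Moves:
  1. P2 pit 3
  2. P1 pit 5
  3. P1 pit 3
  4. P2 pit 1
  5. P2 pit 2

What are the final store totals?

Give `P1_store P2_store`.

Answer: 2 3

Derivation:
Move 1: P2 pit3 -> P1=[4,3,4,5,2,3](0) P2=[2,4,4,0,6,4](1)
Move 2: P1 pit5 -> P1=[4,3,4,5,2,0](1) P2=[3,5,4,0,6,4](1)
Move 3: P1 pit3 -> P1=[4,3,4,0,3,1](2) P2=[4,6,4,0,6,4](1)
Move 4: P2 pit1 -> P1=[5,3,4,0,3,1](2) P2=[4,0,5,1,7,5](2)
Move 5: P2 pit2 -> P1=[6,3,4,0,3,1](2) P2=[4,0,0,2,8,6](3)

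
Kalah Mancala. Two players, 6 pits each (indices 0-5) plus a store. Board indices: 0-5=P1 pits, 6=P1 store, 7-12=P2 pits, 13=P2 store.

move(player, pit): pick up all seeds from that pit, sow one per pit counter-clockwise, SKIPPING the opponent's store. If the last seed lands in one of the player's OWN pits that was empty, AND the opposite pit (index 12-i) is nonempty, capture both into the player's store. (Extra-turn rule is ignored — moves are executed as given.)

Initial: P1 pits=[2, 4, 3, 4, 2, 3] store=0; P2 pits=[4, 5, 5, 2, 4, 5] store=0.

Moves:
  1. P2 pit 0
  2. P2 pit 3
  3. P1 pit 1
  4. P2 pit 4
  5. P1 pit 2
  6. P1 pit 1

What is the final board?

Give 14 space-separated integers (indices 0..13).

Move 1: P2 pit0 -> P1=[2,4,3,4,2,3](0) P2=[0,6,6,3,5,5](0)
Move 2: P2 pit3 -> P1=[2,4,3,4,2,3](0) P2=[0,6,6,0,6,6](1)
Move 3: P1 pit1 -> P1=[2,0,4,5,3,4](0) P2=[0,6,6,0,6,6](1)
Move 4: P2 pit4 -> P1=[3,1,5,6,3,4](0) P2=[0,6,6,0,0,7](2)
Move 5: P1 pit2 -> P1=[3,1,0,7,4,5](1) P2=[1,6,6,0,0,7](2)
Move 6: P1 pit1 -> P1=[3,0,1,7,4,5](1) P2=[1,6,6,0,0,7](2)

Answer: 3 0 1 7 4 5 1 1 6 6 0 0 7 2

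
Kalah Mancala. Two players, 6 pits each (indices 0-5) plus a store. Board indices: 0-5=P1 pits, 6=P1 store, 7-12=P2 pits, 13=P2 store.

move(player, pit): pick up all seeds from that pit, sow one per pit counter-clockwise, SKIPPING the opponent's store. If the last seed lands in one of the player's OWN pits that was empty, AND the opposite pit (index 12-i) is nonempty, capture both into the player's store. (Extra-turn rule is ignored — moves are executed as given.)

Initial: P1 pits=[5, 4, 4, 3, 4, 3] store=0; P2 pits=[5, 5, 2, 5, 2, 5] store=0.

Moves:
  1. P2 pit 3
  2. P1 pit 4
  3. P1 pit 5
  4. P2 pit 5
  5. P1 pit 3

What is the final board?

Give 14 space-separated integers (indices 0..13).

Answer: 7 6 5 0 2 1 3 8 7 3 0 3 0 2

Derivation:
Move 1: P2 pit3 -> P1=[6,5,4,3,4,3](0) P2=[5,5,2,0,3,6](1)
Move 2: P1 pit4 -> P1=[6,5,4,3,0,4](1) P2=[6,6,2,0,3,6](1)
Move 3: P1 pit5 -> P1=[6,5,4,3,0,0](2) P2=[7,7,3,0,3,6](1)
Move 4: P2 pit5 -> P1=[7,6,5,4,1,0](2) P2=[7,7,3,0,3,0](2)
Move 5: P1 pit3 -> P1=[7,6,5,0,2,1](3) P2=[8,7,3,0,3,0](2)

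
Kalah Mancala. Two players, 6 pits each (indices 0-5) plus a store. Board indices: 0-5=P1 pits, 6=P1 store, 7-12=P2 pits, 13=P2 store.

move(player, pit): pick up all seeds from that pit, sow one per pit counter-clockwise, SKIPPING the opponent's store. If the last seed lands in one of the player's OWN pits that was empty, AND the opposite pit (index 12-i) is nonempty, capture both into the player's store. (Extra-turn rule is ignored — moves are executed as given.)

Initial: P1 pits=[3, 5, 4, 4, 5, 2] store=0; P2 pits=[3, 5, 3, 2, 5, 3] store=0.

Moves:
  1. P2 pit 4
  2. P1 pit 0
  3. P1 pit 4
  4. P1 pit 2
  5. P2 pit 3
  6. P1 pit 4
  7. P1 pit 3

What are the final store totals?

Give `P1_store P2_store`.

Move 1: P2 pit4 -> P1=[4,6,5,4,5,2](0) P2=[3,5,3,2,0,4](1)
Move 2: P1 pit0 -> P1=[0,7,6,5,6,2](0) P2=[3,5,3,2,0,4](1)
Move 3: P1 pit4 -> P1=[0,7,6,5,0,3](1) P2=[4,6,4,3,0,4](1)
Move 4: P1 pit2 -> P1=[0,7,0,6,1,4](2) P2=[5,7,4,3,0,4](1)
Move 5: P2 pit3 -> P1=[0,7,0,6,1,4](2) P2=[5,7,4,0,1,5](2)
Move 6: P1 pit4 -> P1=[0,7,0,6,0,5](2) P2=[5,7,4,0,1,5](2)
Move 7: P1 pit3 -> P1=[0,7,0,0,1,6](3) P2=[6,8,5,0,1,5](2)

Answer: 3 2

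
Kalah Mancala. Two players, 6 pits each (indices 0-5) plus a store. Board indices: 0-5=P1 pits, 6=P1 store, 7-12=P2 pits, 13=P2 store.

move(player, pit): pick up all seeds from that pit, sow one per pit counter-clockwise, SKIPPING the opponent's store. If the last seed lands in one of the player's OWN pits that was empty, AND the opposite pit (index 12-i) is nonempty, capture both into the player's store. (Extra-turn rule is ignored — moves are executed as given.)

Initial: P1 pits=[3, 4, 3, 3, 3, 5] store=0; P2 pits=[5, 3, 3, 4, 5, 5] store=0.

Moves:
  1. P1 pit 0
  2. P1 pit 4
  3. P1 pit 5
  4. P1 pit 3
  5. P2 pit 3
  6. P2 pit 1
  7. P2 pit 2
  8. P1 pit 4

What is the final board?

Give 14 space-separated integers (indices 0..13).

Answer: 2 6 4 0 0 2 3 8 0 0 2 9 8 2

Derivation:
Move 1: P1 pit0 -> P1=[0,5,4,4,3,5](0) P2=[5,3,3,4,5,5](0)
Move 2: P1 pit4 -> P1=[0,5,4,4,0,6](1) P2=[6,3,3,4,5,5](0)
Move 3: P1 pit5 -> P1=[0,5,4,4,0,0](2) P2=[7,4,4,5,6,5](0)
Move 4: P1 pit3 -> P1=[0,5,4,0,1,1](3) P2=[8,4,4,5,6,5](0)
Move 5: P2 pit3 -> P1=[1,6,4,0,1,1](3) P2=[8,4,4,0,7,6](1)
Move 6: P2 pit1 -> P1=[1,6,4,0,1,1](3) P2=[8,0,5,1,8,7](1)
Move 7: P2 pit2 -> P1=[2,6,4,0,1,1](3) P2=[8,0,0,2,9,8](2)
Move 8: P1 pit4 -> P1=[2,6,4,0,0,2](3) P2=[8,0,0,2,9,8](2)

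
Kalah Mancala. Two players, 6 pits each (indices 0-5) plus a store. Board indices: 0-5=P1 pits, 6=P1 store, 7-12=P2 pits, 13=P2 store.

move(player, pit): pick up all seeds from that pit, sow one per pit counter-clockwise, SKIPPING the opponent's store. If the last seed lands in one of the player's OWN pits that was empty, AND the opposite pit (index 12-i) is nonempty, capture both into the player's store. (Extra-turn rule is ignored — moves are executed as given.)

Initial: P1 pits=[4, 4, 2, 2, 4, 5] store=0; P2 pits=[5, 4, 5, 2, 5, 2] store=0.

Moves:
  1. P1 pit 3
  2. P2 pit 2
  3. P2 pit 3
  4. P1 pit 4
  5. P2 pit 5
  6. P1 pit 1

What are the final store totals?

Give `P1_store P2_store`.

Move 1: P1 pit3 -> P1=[4,4,2,0,5,6](0) P2=[5,4,5,2,5,2](0)
Move 2: P2 pit2 -> P1=[5,4,2,0,5,6](0) P2=[5,4,0,3,6,3](1)
Move 3: P2 pit3 -> P1=[5,4,2,0,5,6](0) P2=[5,4,0,0,7,4](2)
Move 4: P1 pit4 -> P1=[5,4,2,0,0,7](1) P2=[6,5,1,0,7,4](2)
Move 5: P2 pit5 -> P1=[6,5,3,0,0,7](1) P2=[6,5,1,0,7,0](3)
Move 6: P1 pit1 -> P1=[6,0,4,1,1,8](2) P2=[6,5,1,0,7,0](3)

Answer: 2 3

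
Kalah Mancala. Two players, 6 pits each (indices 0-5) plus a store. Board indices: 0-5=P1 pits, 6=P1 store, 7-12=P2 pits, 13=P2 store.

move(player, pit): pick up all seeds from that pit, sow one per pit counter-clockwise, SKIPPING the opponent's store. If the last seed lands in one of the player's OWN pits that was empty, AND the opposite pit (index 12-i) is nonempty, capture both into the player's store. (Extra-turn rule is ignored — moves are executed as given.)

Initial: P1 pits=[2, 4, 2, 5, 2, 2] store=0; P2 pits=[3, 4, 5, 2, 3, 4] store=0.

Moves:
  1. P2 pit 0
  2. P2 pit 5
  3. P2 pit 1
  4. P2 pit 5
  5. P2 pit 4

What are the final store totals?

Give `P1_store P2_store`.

Move 1: P2 pit0 -> P1=[2,4,2,5,2,2](0) P2=[0,5,6,3,3,4](0)
Move 2: P2 pit5 -> P1=[3,5,3,5,2,2](0) P2=[0,5,6,3,3,0](1)
Move 3: P2 pit1 -> P1=[3,5,3,5,2,2](0) P2=[0,0,7,4,4,1](2)
Move 4: P2 pit5 -> P1=[3,5,3,5,2,2](0) P2=[0,0,7,4,4,0](3)
Move 5: P2 pit4 -> P1=[4,6,3,5,2,2](0) P2=[0,0,7,4,0,1](4)

Answer: 0 4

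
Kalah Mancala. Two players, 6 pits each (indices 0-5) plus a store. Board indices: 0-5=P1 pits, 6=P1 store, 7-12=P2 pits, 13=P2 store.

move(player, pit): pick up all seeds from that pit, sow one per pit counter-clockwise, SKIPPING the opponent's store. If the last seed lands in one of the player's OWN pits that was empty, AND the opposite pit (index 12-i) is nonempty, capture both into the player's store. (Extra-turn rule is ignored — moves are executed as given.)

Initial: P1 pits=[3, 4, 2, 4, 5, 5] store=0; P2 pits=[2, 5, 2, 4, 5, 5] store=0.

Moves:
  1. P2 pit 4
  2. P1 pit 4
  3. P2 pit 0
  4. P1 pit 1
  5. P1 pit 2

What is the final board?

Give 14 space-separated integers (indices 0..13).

Move 1: P2 pit4 -> P1=[4,5,3,4,5,5](0) P2=[2,5,2,4,0,6](1)
Move 2: P1 pit4 -> P1=[4,5,3,4,0,6](1) P2=[3,6,3,4,0,6](1)
Move 3: P2 pit0 -> P1=[4,5,3,4,0,6](1) P2=[0,7,4,5,0,6](1)
Move 4: P1 pit1 -> P1=[4,0,4,5,1,7](2) P2=[0,7,4,5,0,6](1)
Move 5: P1 pit2 -> P1=[4,0,0,6,2,8](3) P2=[0,7,4,5,0,6](1)

Answer: 4 0 0 6 2 8 3 0 7 4 5 0 6 1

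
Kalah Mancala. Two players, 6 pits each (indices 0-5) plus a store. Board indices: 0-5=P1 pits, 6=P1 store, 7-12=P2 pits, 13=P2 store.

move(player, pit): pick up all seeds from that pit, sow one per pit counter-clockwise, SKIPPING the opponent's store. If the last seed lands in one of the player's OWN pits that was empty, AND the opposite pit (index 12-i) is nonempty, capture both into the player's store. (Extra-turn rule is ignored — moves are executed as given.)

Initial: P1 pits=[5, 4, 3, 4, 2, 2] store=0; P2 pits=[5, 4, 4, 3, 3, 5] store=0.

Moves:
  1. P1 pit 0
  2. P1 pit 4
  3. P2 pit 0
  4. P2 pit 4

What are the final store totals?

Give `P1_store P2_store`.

Answer: 1 2

Derivation:
Move 1: P1 pit0 -> P1=[0,5,4,5,3,3](0) P2=[5,4,4,3,3,5](0)
Move 2: P1 pit4 -> P1=[0,5,4,5,0,4](1) P2=[6,4,4,3,3,5](0)
Move 3: P2 pit0 -> P1=[0,5,4,5,0,4](1) P2=[0,5,5,4,4,6](1)
Move 4: P2 pit4 -> P1=[1,6,4,5,0,4](1) P2=[0,5,5,4,0,7](2)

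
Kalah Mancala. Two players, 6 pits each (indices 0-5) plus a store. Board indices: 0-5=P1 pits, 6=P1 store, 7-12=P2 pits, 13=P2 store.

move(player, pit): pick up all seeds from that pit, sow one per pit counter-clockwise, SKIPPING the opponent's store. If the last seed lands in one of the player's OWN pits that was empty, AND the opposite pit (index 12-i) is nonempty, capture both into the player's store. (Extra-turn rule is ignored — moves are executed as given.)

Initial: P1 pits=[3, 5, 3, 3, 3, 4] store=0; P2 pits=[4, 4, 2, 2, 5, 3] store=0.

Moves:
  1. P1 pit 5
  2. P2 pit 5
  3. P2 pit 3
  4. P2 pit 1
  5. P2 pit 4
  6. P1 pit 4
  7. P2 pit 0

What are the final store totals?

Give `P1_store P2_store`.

Move 1: P1 pit5 -> P1=[3,5,3,3,3,0](1) P2=[5,5,3,2,5,3](0)
Move 2: P2 pit5 -> P1=[4,6,3,3,3,0](1) P2=[5,5,3,2,5,0](1)
Move 3: P2 pit3 -> P1=[0,6,3,3,3,0](1) P2=[5,5,3,0,6,0](6)
Move 4: P2 pit1 -> P1=[0,6,3,3,3,0](1) P2=[5,0,4,1,7,1](7)
Move 5: P2 pit4 -> P1=[1,7,4,4,4,0](1) P2=[5,0,4,1,0,2](8)
Move 6: P1 pit4 -> P1=[1,7,4,4,0,1](2) P2=[6,1,4,1,0,2](8)
Move 7: P2 pit0 -> P1=[1,7,4,4,0,1](2) P2=[0,2,5,2,1,3](9)

Answer: 2 9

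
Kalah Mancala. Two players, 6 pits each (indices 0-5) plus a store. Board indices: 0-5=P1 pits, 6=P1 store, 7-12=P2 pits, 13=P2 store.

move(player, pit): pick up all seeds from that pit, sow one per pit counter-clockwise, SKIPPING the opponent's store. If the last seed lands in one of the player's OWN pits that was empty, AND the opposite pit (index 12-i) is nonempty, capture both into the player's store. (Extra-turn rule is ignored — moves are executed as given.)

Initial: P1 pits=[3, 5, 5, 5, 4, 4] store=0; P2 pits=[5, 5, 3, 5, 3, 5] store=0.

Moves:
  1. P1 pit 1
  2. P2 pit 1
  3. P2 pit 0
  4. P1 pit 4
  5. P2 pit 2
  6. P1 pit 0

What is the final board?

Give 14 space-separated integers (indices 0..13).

Answer: 0 2 7 7 0 6 5 1 0 0 8 6 8 2

Derivation:
Move 1: P1 pit1 -> P1=[3,0,6,6,5,5](1) P2=[5,5,3,5,3,5](0)
Move 2: P2 pit1 -> P1=[3,0,6,6,5,5](1) P2=[5,0,4,6,4,6](1)
Move 3: P2 pit0 -> P1=[3,0,6,6,5,5](1) P2=[0,1,5,7,5,7](1)
Move 4: P1 pit4 -> P1=[3,0,6,6,0,6](2) P2=[1,2,6,7,5,7](1)
Move 5: P2 pit2 -> P1=[4,1,6,6,0,6](2) P2=[1,2,0,8,6,8](2)
Move 6: P1 pit0 -> P1=[0,2,7,7,0,6](5) P2=[1,0,0,8,6,8](2)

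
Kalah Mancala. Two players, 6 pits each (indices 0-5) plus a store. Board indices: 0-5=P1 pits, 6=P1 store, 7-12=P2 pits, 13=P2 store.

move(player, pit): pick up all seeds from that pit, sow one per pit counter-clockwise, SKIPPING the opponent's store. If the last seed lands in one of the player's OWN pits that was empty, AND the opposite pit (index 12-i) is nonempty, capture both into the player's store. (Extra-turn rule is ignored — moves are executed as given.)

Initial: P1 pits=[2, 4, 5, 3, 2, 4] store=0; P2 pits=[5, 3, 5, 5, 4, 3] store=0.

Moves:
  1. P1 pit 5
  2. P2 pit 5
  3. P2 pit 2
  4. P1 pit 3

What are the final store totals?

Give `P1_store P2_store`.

Answer: 2 2

Derivation:
Move 1: P1 pit5 -> P1=[2,4,5,3,2,0](1) P2=[6,4,6,5,4,3](0)
Move 2: P2 pit5 -> P1=[3,5,5,3,2,0](1) P2=[6,4,6,5,4,0](1)
Move 3: P2 pit2 -> P1=[4,6,5,3,2,0](1) P2=[6,4,0,6,5,1](2)
Move 4: P1 pit3 -> P1=[4,6,5,0,3,1](2) P2=[6,4,0,6,5,1](2)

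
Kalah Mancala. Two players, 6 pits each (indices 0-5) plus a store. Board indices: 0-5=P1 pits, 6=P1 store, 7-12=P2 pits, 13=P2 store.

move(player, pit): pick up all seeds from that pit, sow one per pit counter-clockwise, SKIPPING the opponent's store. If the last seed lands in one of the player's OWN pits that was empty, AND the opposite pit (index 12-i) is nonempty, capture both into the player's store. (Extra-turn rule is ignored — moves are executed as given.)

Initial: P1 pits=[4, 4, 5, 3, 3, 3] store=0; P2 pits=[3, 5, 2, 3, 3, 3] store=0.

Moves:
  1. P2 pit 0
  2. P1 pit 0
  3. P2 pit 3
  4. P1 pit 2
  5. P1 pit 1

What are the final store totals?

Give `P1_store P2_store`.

Answer: 2 1

Derivation:
Move 1: P2 pit0 -> P1=[4,4,5,3,3,3](0) P2=[0,6,3,4,3,3](0)
Move 2: P1 pit0 -> P1=[0,5,6,4,4,3](0) P2=[0,6,3,4,3,3](0)
Move 3: P2 pit3 -> P1=[1,5,6,4,4,3](0) P2=[0,6,3,0,4,4](1)
Move 4: P1 pit2 -> P1=[1,5,0,5,5,4](1) P2=[1,7,3,0,4,4](1)
Move 5: P1 pit1 -> P1=[1,0,1,6,6,5](2) P2=[1,7,3,0,4,4](1)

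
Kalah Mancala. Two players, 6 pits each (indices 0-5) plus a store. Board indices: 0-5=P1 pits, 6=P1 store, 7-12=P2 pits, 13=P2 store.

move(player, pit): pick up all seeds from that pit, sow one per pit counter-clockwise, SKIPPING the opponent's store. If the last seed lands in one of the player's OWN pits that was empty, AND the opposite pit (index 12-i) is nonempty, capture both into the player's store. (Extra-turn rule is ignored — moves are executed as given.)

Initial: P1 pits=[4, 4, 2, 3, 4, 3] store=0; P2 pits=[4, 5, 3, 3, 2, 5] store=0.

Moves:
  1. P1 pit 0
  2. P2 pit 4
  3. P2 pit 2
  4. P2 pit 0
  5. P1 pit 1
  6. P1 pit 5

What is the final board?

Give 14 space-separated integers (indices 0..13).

Answer: 0 0 4 5 6 0 2 1 7 2 5 2 7 1

Derivation:
Move 1: P1 pit0 -> P1=[0,5,3,4,5,3](0) P2=[4,5,3,3,2,5](0)
Move 2: P2 pit4 -> P1=[0,5,3,4,5,3](0) P2=[4,5,3,3,0,6](1)
Move 3: P2 pit2 -> P1=[0,5,3,4,5,3](0) P2=[4,5,0,4,1,7](1)
Move 4: P2 pit0 -> P1=[0,5,3,4,5,3](0) P2=[0,6,1,5,2,7](1)
Move 5: P1 pit1 -> P1=[0,0,4,5,6,4](1) P2=[0,6,1,5,2,7](1)
Move 6: P1 pit5 -> P1=[0,0,4,5,6,0](2) P2=[1,7,2,5,2,7](1)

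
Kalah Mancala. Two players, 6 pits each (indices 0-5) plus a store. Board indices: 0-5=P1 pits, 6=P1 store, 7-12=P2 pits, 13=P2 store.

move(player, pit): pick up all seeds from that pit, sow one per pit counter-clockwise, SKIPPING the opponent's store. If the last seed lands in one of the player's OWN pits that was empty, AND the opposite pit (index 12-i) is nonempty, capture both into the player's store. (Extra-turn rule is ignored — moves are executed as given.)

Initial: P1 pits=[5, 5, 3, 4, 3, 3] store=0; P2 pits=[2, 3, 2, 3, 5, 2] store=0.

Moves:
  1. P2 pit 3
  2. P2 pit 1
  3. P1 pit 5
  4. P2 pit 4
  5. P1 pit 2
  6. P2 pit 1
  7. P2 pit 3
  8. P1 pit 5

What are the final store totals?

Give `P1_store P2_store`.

Move 1: P2 pit3 -> P1=[5,5,3,4,3,3](0) P2=[2,3,2,0,6,3](1)
Move 2: P2 pit1 -> P1=[5,5,3,4,3,3](0) P2=[2,0,3,1,7,3](1)
Move 3: P1 pit5 -> P1=[5,5,3,4,3,0](1) P2=[3,1,3,1,7,3](1)
Move 4: P2 pit4 -> P1=[6,6,4,5,4,0](1) P2=[3,1,3,1,0,4](2)
Move 5: P1 pit2 -> P1=[6,6,0,6,5,1](2) P2=[3,1,3,1,0,4](2)
Move 6: P2 pit1 -> P1=[6,6,0,6,5,1](2) P2=[3,0,4,1,0,4](2)
Move 7: P2 pit3 -> P1=[6,0,0,6,5,1](2) P2=[3,0,4,0,0,4](9)
Move 8: P1 pit5 -> P1=[6,0,0,6,5,0](3) P2=[3,0,4,0,0,4](9)

Answer: 3 9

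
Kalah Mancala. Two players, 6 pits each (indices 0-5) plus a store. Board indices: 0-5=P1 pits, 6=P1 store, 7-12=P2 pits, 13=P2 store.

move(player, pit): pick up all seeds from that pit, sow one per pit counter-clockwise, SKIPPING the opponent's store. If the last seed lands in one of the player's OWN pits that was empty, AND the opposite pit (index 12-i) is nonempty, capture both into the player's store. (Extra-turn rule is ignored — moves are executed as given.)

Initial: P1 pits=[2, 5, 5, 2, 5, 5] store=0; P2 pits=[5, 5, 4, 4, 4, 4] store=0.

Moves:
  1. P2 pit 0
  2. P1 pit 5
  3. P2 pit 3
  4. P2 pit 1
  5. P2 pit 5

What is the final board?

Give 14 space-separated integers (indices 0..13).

Answer: 5 8 7 3 6 1 1 1 0 7 1 7 0 3

Derivation:
Move 1: P2 pit0 -> P1=[2,5,5,2,5,5](0) P2=[0,6,5,5,5,5](0)
Move 2: P1 pit5 -> P1=[2,5,5,2,5,0](1) P2=[1,7,6,6,5,5](0)
Move 3: P2 pit3 -> P1=[3,6,6,2,5,0](1) P2=[1,7,6,0,6,6](1)
Move 4: P2 pit1 -> P1=[4,7,6,2,5,0](1) P2=[1,0,7,1,7,7](2)
Move 5: P2 pit5 -> P1=[5,8,7,3,6,1](1) P2=[1,0,7,1,7,0](3)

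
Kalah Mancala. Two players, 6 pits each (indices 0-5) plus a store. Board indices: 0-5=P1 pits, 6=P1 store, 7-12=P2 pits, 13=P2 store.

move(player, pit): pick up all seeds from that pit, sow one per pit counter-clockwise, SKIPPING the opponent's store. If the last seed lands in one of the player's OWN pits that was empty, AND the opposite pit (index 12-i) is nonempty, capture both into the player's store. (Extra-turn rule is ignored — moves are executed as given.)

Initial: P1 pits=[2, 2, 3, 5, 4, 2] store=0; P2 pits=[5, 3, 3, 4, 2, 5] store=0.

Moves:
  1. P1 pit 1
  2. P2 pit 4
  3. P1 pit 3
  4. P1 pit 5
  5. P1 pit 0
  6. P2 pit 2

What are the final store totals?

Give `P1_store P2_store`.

Answer: 2 2

Derivation:
Move 1: P1 pit1 -> P1=[2,0,4,6,4,2](0) P2=[5,3,3,4,2,5](0)
Move 2: P2 pit4 -> P1=[2,0,4,6,4,2](0) P2=[5,3,3,4,0,6](1)
Move 3: P1 pit3 -> P1=[2,0,4,0,5,3](1) P2=[6,4,4,4,0,6](1)
Move 4: P1 pit5 -> P1=[2,0,4,0,5,0](2) P2=[7,5,4,4,0,6](1)
Move 5: P1 pit0 -> P1=[0,1,5,0,5,0](2) P2=[7,5,4,4,0,6](1)
Move 6: P2 pit2 -> P1=[0,1,5,0,5,0](2) P2=[7,5,0,5,1,7](2)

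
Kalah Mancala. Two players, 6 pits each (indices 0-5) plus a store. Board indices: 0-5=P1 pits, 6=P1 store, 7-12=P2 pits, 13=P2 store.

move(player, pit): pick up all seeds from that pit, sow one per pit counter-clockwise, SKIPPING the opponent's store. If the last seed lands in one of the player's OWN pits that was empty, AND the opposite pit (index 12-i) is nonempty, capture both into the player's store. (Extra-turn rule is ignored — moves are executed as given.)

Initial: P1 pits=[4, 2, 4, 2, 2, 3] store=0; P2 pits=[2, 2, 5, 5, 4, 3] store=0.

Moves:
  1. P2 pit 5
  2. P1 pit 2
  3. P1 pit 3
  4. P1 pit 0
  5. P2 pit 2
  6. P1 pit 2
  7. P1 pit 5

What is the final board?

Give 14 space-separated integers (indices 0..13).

Answer: 1 4 0 2 5 0 3 3 3 1 7 6 1 2

Derivation:
Move 1: P2 pit5 -> P1=[5,3,4,2,2,3](0) P2=[2,2,5,5,4,0](1)
Move 2: P1 pit2 -> P1=[5,3,0,3,3,4](1) P2=[2,2,5,5,4,0](1)
Move 3: P1 pit3 -> P1=[5,3,0,0,4,5](2) P2=[2,2,5,5,4,0](1)
Move 4: P1 pit0 -> P1=[0,4,1,1,5,6](2) P2=[2,2,5,5,4,0](1)
Move 5: P2 pit2 -> P1=[1,4,1,1,5,6](2) P2=[2,2,0,6,5,1](2)
Move 6: P1 pit2 -> P1=[1,4,0,2,5,6](2) P2=[2,2,0,6,5,1](2)
Move 7: P1 pit5 -> P1=[1,4,0,2,5,0](3) P2=[3,3,1,7,6,1](2)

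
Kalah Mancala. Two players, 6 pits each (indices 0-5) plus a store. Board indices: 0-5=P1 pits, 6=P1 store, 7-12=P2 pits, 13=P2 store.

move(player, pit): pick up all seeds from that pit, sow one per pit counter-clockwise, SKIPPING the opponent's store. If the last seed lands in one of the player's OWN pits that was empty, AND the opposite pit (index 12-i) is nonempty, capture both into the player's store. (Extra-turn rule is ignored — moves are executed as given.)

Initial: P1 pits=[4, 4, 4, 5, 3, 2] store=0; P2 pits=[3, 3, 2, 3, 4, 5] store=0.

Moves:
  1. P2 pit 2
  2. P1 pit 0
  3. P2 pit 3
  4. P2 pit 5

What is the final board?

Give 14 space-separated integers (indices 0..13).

Answer: 2 6 6 7 5 2 0 3 3 0 0 6 0 2

Derivation:
Move 1: P2 pit2 -> P1=[4,4,4,5,3,2](0) P2=[3,3,0,4,5,5](0)
Move 2: P1 pit0 -> P1=[0,5,5,6,4,2](0) P2=[3,3,0,4,5,5](0)
Move 3: P2 pit3 -> P1=[1,5,5,6,4,2](0) P2=[3,3,0,0,6,6](1)
Move 4: P2 pit5 -> P1=[2,6,6,7,5,2](0) P2=[3,3,0,0,6,0](2)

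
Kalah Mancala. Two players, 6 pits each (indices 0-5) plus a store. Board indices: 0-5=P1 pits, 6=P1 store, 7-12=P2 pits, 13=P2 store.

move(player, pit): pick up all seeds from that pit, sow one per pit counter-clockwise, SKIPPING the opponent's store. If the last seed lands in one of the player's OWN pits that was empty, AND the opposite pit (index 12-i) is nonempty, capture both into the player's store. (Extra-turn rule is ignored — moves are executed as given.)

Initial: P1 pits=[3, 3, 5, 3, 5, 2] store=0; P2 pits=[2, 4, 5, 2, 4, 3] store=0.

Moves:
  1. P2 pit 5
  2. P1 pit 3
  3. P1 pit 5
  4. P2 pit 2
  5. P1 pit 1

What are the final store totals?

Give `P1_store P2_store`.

Move 1: P2 pit5 -> P1=[4,4,5,3,5,2](0) P2=[2,4,5,2,4,0](1)
Move 2: P1 pit3 -> P1=[4,4,5,0,6,3](1) P2=[2,4,5,2,4,0](1)
Move 3: P1 pit5 -> P1=[4,4,5,0,6,0](2) P2=[3,5,5,2,4,0](1)
Move 4: P2 pit2 -> P1=[5,4,5,0,6,0](2) P2=[3,5,0,3,5,1](2)
Move 5: P1 pit1 -> P1=[5,0,6,1,7,0](6) P2=[0,5,0,3,5,1](2)

Answer: 6 2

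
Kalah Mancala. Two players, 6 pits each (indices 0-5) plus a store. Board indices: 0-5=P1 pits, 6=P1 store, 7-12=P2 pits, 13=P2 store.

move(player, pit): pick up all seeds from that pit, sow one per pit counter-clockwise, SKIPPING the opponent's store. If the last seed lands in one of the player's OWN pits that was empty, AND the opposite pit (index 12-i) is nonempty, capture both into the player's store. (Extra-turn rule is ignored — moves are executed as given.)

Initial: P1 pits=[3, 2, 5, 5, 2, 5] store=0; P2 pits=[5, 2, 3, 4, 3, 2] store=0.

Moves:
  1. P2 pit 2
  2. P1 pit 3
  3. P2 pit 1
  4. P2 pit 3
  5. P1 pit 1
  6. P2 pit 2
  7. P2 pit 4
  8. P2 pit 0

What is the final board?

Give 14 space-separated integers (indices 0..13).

Move 1: P2 pit2 -> P1=[3,2,5,5,2,5](0) P2=[5,2,0,5,4,3](0)
Move 2: P1 pit3 -> P1=[3,2,5,0,3,6](1) P2=[6,3,0,5,4,3](0)
Move 3: P2 pit1 -> P1=[3,2,5,0,3,6](1) P2=[6,0,1,6,5,3](0)
Move 4: P2 pit3 -> P1=[4,3,6,0,3,6](1) P2=[6,0,1,0,6,4](1)
Move 5: P1 pit1 -> P1=[4,0,7,1,4,6](1) P2=[6,0,1,0,6,4](1)
Move 6: P2 pit2 -> P1=[4,0,0,1,4,6](1) P2=[6,0,0,0,6,4](9)
Move 7: P2 pit4 -> P1=[5,1,1,2,4,6](1) P2=[6,0,0,0,0,5](10)
Move 8: P2 pit0 -> P1=[5,1,1,2,4,6](1) P2=[0,1,1,1,1,6](11)

Answer: 5 1 1 2 4 6 1 0 1 1 1 1 6 11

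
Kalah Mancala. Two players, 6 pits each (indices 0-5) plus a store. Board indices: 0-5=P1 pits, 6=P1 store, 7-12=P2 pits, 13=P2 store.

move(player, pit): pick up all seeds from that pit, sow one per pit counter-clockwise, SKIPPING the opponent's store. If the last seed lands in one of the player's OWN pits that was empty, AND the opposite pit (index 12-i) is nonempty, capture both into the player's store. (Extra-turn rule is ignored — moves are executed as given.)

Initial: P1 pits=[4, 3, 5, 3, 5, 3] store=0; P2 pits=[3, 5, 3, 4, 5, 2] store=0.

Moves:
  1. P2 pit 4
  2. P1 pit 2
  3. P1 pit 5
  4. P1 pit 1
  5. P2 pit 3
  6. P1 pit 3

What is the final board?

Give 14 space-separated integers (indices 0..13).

Answer: 6 0 1 0 8 1 9 1 8 4 0 1 4 2

Derivation:
Move 1: P2 pit4 -> P1=[5,4,6,3,5,3](0) P2=[3,5,3,4,0,3](1)
Move 2: P1 pit2 -> P1=[5,4,0,4,6,4](1) P2=[4,6,3,4,0,3](1)
Move 3: P1 pit5 -> P1=[5,4,0,4,6,0](2) P2=[5,7,4,4,0,3](1)
Move 4: P1 pit1 -> P1=[5,0,1,5,7,0](8) P2=[0,7,4,4,0,3](1)
Move 5: P2 pit3 -> P1=[6,0,1,5,7,0](8) P2=[0,7,4,0,1,4](2)
Move 6: P1 pit3 -> P1=[6,0,1,0,8,1](9) P2=[1,8,4,0,1,4](2)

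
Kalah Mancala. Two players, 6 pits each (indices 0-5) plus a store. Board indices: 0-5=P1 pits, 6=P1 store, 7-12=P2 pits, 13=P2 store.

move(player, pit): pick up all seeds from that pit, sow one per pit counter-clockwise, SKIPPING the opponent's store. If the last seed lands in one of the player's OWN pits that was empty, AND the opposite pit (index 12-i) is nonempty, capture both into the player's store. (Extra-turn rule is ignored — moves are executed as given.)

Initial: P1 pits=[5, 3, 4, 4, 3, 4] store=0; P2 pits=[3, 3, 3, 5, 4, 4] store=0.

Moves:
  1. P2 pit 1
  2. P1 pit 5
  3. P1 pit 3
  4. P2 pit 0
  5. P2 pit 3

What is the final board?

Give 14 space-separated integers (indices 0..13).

Answer: 6 4 5 1 4 1 2 0 2 6 0 7 6 1

Derivation:
Move 1: P2 pit1 -> P1=[5,3,4,4,3,4](0) P2=[3,0,4,6,5,4](0)
Move 2: P1 pit5 -> P1=[5,3,4,4,3,0](1) P2=[4,1,5,6,5,4](0)
Move 3: P1 pit3 -> P1=[5,3,4,0,4,1](2) P2=[5,1,5,6,5,4](0)
Move 4: P2 pit0 -> P1=[5,3,4,0,4,1](2) P2=[0,2,6,7,6,5](0)
Move 5: P2 pit3 -> P1=[6,4,5,1,4,1](2) P2=[0,2,6,0,7,6](1)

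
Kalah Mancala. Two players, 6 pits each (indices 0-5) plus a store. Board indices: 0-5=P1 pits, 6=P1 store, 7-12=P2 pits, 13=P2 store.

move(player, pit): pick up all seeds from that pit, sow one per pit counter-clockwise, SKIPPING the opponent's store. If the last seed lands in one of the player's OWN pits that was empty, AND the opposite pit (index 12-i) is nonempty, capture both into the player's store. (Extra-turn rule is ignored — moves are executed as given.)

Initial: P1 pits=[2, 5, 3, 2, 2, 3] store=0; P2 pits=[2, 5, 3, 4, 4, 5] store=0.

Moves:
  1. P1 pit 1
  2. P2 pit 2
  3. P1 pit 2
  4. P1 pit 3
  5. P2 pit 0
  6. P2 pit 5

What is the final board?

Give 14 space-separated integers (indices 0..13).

Answer: 3 1 1 1 6 6 3 0 6 1 6 5 0 1

Derivation:
Move 1: P1 pit1 -> P1=[2,0,4,3,3,4](1) P2=[2,5,3,4,4,5](0)
Move 2: P2 pit2 -> P1=[2,0,4,3,3,4](1) P2=[2,5,0,5,5,6](0)
Move 3: P1 pit2 -> P1=[2,0,0,4,4,5](2) P2=[2,5,0,5,5,6](0)
Move 4: P1 pit3 -> P1=[2,0,0,0,5,6](3) P2=[3,5,0,5,5,6](0)
Move 5: P2 pit0 -> P1=[2,0,0,0,5,6](3) P2=[0,6,1,6,5,6](0)
Move 6: P2 pit5 -> P1=[3,1,1,1,6,6](3) P2=[0,6,1,6,5,0](1)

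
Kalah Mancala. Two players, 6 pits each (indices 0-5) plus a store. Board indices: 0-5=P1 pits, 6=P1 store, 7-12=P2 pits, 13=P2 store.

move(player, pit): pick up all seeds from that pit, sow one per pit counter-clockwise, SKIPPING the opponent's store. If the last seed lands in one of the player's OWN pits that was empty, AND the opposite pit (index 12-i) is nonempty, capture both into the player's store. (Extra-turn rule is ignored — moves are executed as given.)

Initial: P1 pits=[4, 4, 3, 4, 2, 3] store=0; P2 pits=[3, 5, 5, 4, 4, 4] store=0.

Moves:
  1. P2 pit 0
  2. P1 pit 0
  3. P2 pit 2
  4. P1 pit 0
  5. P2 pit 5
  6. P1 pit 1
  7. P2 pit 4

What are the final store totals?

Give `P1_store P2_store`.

Move 1: P2 pit0 -> P1=[4,4,3,4,2,3](0) P2=[0,6,6,5,4,4](0)
Move 2: P1 pit0 -> P1=[0,5,4,5,3,3](0) P2=[0,6,6,5,4,4](0)
Move 3: P2 pit2 -> P1=[1,6,4,5,3,3](0) P2=[0,6,0,6,5,5](1)
Move 4: P1 pit0 -> P1=[0,7,4,5,3,3](0) P2=[0,6,0,6,5,5](1)
Move 5: P2 pit5 -> P1=[1,8,5,6,3,3](0) P2=[0,6,0,6,5,0](2)
Move 6: P1 pit1 -> P1=[1,0,6,7,4,4](1) P2=[1,7,1,6,5,0](2)
Move 7: P2 pit4 -> P1=[2,1,7,7,4,4](1) P2=[1,7,1,6,0,1](3)

Answer: 1 3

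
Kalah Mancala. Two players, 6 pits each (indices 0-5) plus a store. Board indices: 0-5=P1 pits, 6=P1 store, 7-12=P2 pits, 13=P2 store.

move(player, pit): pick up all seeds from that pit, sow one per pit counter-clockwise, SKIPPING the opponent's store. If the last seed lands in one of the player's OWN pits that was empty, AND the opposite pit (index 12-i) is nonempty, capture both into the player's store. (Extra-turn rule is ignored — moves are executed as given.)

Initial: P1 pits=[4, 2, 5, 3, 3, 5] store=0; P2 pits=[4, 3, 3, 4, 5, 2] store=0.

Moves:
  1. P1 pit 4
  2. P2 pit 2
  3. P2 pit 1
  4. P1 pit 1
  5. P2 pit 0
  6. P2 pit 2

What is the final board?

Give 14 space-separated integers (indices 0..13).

Move 1: P1 pit4 -> P1=[4,2,5,3,0,6](1) P2=[5,3,3,4,5,2](0)
Move 2: P2 pit2 -> P1=[4,2,5,3,0,6](1) P2=[5,3,0,5,6,3](0)
Move 3: P2 pit1 -> P1=[4,2,5,3,0,6](1) P2=[5,0,1,6,7,3](0)
Move 4: P1 pit1 -> P1=[4,0,6,4,0,6](1) P2=[5,0,1,6,7,3](0)
Move 5: P2 pit0 -> P1=[4,0,6,4,0,6](1) P2=[0,1,2,7,8,4](0)
Move 6: P2 pit2 -> P1=[4,0,6,4,0,6](1) P2=[0,1,0,8,9,4](0)

Answer: 4 0 6 4 0 6 1 0 1 0 8 9 4 0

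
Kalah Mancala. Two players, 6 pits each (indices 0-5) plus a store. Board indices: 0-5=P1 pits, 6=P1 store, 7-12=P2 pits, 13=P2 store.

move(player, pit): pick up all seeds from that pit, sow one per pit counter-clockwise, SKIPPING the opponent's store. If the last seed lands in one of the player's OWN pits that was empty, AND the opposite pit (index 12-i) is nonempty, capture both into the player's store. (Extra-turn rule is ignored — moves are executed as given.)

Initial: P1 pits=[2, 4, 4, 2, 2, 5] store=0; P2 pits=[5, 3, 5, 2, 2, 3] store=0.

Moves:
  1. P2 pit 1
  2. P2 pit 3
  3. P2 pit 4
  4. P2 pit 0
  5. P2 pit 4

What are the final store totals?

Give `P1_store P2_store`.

Answer: 0 2

Derivation:
Move 1: P2 pit1 -> P1=[2,4,4,2,2,5](0) P2=[5,0,6,3,3,3](0)
Move 2: P2 pit3 -> P1=[2,4,4,2,2,5](0) P2=[5,0,6,0,4,4](1)
Move 3: P2 pit4 -> P1=[3,5,4,2,2,5](0) P2=[5,0,6,0,0,5](2)
Move 4: P2 pit0 -> P1=[3,5,4,2,2,5](0) P2=[0,1,7,1,1,6](2)
Move 5: P2 pit4 -> P1=[3,5,4,2,2,5](0) P2=[0,1,7,1,0,7](2)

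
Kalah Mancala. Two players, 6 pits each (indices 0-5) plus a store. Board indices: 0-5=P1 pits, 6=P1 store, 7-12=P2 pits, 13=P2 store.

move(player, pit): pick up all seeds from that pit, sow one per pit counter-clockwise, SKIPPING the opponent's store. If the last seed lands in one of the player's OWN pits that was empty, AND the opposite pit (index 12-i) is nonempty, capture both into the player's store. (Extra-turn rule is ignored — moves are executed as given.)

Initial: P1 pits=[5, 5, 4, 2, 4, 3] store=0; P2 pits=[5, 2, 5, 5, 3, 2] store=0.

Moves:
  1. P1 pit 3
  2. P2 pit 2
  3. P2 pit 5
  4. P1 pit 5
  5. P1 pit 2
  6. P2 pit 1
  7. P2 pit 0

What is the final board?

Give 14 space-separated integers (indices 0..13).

Move 1: P1 pit3 -> P1=[5,5,4,0,5,4](0) P2=[5,2,5,5,3,2](0)
Move 2: P2 pit2 -> P1=[6,5,4,0,5,4](0) P2=[5,2,0,6,4,3](1)
Move 3: P2 pit5 -> P1=[7,6,4,0,5,4](0) P2=[5,2,0,6,4,0](2)
Move 4: P1 pit5 -> P1=[7,6,4,0,5,0](1) P2=[6,3,1,6,4,0](2)
Move 5: P1 pit2 -> P1=[7,6,0,1,6,1](2) P2=[6,3,1,6,4,0](2)
Move 6: P2 pit1 -> P1=[7,6,0,1,6,1](2) P2=[6,0,2,7,5,0](2)
Move 7: P2 pit0 -> P1=[7,6,0,1,6,1](2) P2=[0,1,3,8,6,1](3)

Answer: 7 6 0 1 6 1 2 0 1 3 8 6 1 3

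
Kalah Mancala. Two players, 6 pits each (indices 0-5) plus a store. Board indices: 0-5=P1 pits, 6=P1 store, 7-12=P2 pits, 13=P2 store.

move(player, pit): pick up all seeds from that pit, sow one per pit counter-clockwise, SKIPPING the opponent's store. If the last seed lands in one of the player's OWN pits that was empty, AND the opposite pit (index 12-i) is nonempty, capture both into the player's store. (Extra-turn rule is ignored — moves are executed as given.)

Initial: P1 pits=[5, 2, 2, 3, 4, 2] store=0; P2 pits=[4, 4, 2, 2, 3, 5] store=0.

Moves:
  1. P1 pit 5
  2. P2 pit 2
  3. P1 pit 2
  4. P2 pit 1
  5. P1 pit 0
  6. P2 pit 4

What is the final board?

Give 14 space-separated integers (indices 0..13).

Move 1: P1 pit5 -> P1=[5,2,2,3,4,0](1) P2=[5,4,2,2,3,5](0)
Move 2: P2 pit2 -> P1=[5,2,2,3,4,0](1) P2=[5,4,0,3,4,5](0)
Move 3: P1 pit2 -> P1=[5,2,0,4,5,0](1) P2=[5,4,0,3,4,5](0)
Move 4: P2 pit1 -> P1=[5,2,0,4,5,0](1) P2=[5,0,1,4,5,6](0)
Move 5: P1 pit0 -> P1=[0,3,1,5,6,0](7) P2=[0,0,1,4,5,6](0)
Move 6: P2 pit4 -> P1=[1,4,2,5,6,0](7) P2=[0,0,1,4,0,7](1)

Answer: 1 4 2 5 6 0 7 0 0 1 4 0 7 1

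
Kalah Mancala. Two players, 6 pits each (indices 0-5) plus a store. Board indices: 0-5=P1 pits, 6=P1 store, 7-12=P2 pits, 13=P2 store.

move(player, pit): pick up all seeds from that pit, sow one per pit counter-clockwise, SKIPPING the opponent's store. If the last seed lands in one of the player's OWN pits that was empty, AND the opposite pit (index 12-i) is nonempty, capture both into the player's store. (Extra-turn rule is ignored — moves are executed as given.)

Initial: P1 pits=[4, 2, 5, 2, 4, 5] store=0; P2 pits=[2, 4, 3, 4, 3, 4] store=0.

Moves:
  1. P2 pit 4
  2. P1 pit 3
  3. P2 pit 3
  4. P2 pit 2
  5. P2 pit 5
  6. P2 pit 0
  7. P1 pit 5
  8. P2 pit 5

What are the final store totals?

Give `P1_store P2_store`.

Move 1: P2 pit4 -> P1=[5,2,5,2,4,5](0) P2=[2,4,3,4,0,5](1)
Move 2: P1 pit3 -> P1=[5,2,5,0,5,6](0) P2=[2,4,3,4,0,5](1)
Move 3: P2 pit3 -> P1=[6,2,5,0,5,6](0) P2=[2,4,3,0,1,6](2)
Move 4: P2 pit2 -> P1=[6,2,5,0,5,6](0) P2=[2,4,0,1,2,7](2)
Move 5: P2 pit5 -> P1=[7,3,6,1,6,7](0) P2=[2,4,0,1,2,0](3)
Move 6: P2 pit0 -> P1=[7,3,6,0,6,7](0) P2=[0,5,0,1,2,0](5)
Move 7: P1 pit5 -> P1=[7,3,6,0,6,0](1) P2=[1,6,1,2,3,1](5)
Move 8: P2 pit5 -> P1=[7,3,6,0,6,0](1) P2=[1,6,1,2,3,0](6)

Answer: 1 6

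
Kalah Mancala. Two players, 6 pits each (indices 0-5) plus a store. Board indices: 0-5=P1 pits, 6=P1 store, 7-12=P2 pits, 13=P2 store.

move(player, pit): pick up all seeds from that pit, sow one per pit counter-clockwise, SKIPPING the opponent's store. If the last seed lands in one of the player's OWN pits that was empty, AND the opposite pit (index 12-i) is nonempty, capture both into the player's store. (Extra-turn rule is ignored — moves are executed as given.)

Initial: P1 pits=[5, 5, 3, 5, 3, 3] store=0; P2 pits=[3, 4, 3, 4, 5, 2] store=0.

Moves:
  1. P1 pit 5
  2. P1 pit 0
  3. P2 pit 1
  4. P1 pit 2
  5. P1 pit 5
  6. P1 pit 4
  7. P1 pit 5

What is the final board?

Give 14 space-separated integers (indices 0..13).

Answer: 0 6 0 7 0 0 10 1 1 5 5 6 3 1

Derivation:
Move 1: P1 pit5 -> P1=[5,5,3,5,3,0](1) P2=[4,5,3,4,5,2](0)
Move 2: P1 pit0 -> P1=[0,6,4,6,4,0](6) P2=[0,5,3,4,5,2](0)
Move 3: P2 pit1 -> P1=[0,6,4,6,4,0](6) P2=[0,0,4,5,6,3](1)
Move 4: P1 pit2 -> P1=[0,6,0,7,5,1](7) P2=[0,0,4,5,6,3](1)
Move 5: P1 pit5 -> P1=[0,6,0,7,5,0](8) P2=[0,0,4,5,6,3](1)
Move 6: P1 pit4 -> P1=[0,6,0,7,0,1](9) P2=[1,1,5,5,6,3](1)
Move 7: P1 pit5 -> P1=[0,6,0,7,0,0](10) P2=[1,1,5,5,6,3](1)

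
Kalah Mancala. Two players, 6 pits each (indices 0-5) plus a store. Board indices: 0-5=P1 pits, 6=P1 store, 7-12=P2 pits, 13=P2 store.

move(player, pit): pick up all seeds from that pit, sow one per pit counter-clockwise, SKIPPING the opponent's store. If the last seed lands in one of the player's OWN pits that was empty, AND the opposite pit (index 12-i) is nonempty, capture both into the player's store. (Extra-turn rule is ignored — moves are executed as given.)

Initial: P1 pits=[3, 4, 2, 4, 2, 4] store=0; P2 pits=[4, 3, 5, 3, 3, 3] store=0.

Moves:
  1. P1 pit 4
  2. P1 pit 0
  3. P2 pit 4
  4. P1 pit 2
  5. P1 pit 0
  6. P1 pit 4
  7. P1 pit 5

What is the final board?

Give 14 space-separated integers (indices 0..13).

Move 1: P1 pit4 -> P1=[3,4,2,4,0,5](1) P2=[4,3,5,3,3,3](0)
Move 2: P1 pit0 -> P1=[0,5,3,5,0,5](1) P2=[4,3,5,3,3,3](0)
Move 3: P2 pit4 -> P1=[1,5,3,5,0,5](1) P2=[4,3,5,3,0,4](1)
Move 4: P1 pit2 -> P1=[1,5,0,6,1,6](1) P2=[4,3,5,3,0,4](1)
Move 5: P1 pit0 -> P1=[0,6,0,6,1,6](1) P2=[4,3,5,3,0,4](1)
Move 6: P1 pit4 -> P1=[0,6,0,6,0,7](1) P2=[4,3,5,3,0,4](1)
Move 7: P1 pit5 -> P1=[0,6,0,6,0,0](2) P2=[5,4,6,4,1,5](1)

Answer: 0 6 0 6 0 0 2 5 4 6 4 1 5 1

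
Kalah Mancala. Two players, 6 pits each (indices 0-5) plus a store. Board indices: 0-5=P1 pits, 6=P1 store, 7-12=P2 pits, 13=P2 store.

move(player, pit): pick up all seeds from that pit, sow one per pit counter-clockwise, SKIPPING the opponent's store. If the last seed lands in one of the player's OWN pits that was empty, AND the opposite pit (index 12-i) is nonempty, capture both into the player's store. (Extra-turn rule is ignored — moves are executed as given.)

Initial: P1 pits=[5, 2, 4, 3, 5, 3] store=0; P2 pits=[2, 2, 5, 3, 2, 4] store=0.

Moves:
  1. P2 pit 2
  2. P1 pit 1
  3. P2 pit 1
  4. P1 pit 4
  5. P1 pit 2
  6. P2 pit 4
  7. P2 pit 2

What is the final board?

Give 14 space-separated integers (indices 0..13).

Answer: 7 0 0 5 1 5 2 4 1 0 6 1 6 2

Derivation:
Move 1: P2 pit2 -> P1=[6,2,4,3,5,3](0) P2=[2,2,0,4,3,5](1)
Move 2: P1 pit1 -> P1=[6,0,5,4,5,3](0) P2=[2,2,0,4,3,5](1)
Move 3: P2 pit1 -> P1=[6,0,5,4,5,3](0) P2=[2,0,1,5,3,5](1)
Move 4: P1 pit4 -> P1=[6,0,5,4,0,4](1) P2=[3,1,2,5,3,5](1)
Move 5: P1 pit2 -> P1=[6,0,0,5,1,5](2) P2=[4,1,2,5,3,5](1)
Move 6: P2 pit4 -> P1=[7,0,0,5,1,5](2) P2=[4,1,2,5,0,6](2)
Move 7: P2 pit2 -> P1=[7,0,0,5,1,5](2) P2=[4,1,0,6,1,6](2)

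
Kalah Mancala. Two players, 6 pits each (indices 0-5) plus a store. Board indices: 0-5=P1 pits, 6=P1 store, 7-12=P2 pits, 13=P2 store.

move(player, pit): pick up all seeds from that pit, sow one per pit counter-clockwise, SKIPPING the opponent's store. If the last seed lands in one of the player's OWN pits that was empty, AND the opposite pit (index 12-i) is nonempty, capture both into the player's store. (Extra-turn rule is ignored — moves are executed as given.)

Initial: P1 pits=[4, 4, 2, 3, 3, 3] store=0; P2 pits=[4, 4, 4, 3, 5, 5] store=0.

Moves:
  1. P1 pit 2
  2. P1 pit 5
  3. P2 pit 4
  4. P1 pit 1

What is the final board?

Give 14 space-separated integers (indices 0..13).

Move 1: P1 pit2 -> P1=[4,4,0,4,4,3](0) P2=[4,4,4,3,5,5](0)
Move 2: P1 pit5 -> P1=[4,4,0,4,4,0](1) P2=[5,5,4,3,5,5](0)
Move 3: P2 pit4 -> P1=[5,5,1,4,4,0](1) P2=[5,5,4,3,0,6](1)
Move 4: P1 pit1 -> P1=[5,0,2,5,5,1](2) P2=[5,5,4,3,0,6](1)

Answer: 5 0 2 5 5 1 2 5 5 4 3 0 6 1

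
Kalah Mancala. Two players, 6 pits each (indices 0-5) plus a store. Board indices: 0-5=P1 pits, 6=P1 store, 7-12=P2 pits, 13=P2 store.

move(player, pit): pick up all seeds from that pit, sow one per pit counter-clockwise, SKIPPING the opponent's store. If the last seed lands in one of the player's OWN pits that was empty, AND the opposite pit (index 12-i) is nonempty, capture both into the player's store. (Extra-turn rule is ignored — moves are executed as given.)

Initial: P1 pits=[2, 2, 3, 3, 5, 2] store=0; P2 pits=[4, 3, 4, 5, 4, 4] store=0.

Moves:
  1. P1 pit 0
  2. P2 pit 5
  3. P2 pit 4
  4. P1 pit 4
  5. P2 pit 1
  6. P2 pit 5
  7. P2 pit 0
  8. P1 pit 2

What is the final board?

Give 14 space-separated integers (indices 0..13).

Answer: 0 5 0 4 1 4 2 1 1 7 7 2 0 7

Derivation:
Move 1: P1 pit0 -> P1=[0,3,4,3,5,2](0) P2=[4,3,4,5,4,4](0)
Move 2: P2 pit5 -> P1=[1,4,5,3,5,2](0) P2=[4,3,4,5,4,0](1)
Move 3: P2 pit4 -> P1=[2,5,5,3,5,2](0) P2=[4,3,4,5,0,1](2)
Move 4: P1 pit4 -> P1=[2,5,5,3,0,3](1) P2=[5,4,5,5,0,1](2)
Move 5: P2 pit1 -> P1=[2,5,5,3,0,3](1) P2=[5,0,6,6,1,2](2)
Move 6: P2 pit5 -> P1=[3,5,5,3,0,3](1) P2=[5,0,6,6,1,0](3)
Move 7: P2 pit0 -> P1=[0,5,5,3,0,3](1) P2=[0,1,7,7,2,0](7)
Move 8: P1 pit2 -> P1=[0,5,0,4,1,4](2) P2=[1,1,7,7,2,0](7)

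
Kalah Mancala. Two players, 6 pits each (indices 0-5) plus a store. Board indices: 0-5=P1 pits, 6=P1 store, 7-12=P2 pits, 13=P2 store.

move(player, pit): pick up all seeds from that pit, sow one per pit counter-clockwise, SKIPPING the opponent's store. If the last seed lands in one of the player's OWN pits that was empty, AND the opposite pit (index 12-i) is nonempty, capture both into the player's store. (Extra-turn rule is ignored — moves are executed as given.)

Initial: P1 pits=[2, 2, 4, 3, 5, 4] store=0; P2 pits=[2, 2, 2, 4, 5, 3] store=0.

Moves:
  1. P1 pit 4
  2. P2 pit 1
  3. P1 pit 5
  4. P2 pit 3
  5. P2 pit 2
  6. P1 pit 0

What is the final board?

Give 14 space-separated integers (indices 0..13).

Answer: 0 4 6 4 0 0 4 4 0 0 1 8 5 2

Derivation:
Move 1: P1 pit4 -> P1=[2,2,4,3,0,5](1) P2=[3,3,3,4,5,3](0)
Move 2: P2 pit1 -> P1=[2,2,4,3,0,5](1) P2=[3,0,4,5,6,3](0)
Move 3: P1 pit5 -> P1=[2,2,4,3,0,0](2) P2=[4,1,5,6,6,3](0)
Move 4: P2 pit3 -> P1=[3,3,5,3,0,0](2) P2=[4,1,5,0,7,4](1)
Move 5: P2 pit2 -> P1=[4,3,5,3,0,0](2) P2=[4,1,0,1,8,5](2)
Move 6: P1 pit0 -> P1=[0,4,6,4,0,0](4) P2=[4,0,0,1,8,5](2)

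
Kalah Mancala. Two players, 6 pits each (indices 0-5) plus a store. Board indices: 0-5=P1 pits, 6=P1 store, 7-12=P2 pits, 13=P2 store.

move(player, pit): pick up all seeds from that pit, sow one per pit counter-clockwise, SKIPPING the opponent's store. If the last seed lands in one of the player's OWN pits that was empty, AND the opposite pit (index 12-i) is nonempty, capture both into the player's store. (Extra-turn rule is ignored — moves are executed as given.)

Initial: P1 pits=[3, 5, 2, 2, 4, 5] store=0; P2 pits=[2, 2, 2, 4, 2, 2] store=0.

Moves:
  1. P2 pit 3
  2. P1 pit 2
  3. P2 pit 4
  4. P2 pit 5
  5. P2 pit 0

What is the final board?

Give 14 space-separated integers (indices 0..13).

Answer: 6 6 1 3 5 5 0 0 3 3 0 0 0 3

Derivation:
Move 1: P2 pit3 -> P1=[4,5,2,2,4,5](0) P2=[2,2,2,0,3,3](1)
Move 2: P1 pit2 -> P1=[4,5,0,3,5,5](0) P2=[2,2,2,0,3,3](1)
Move 3: P2 pit4 -> P1=[5,5,0,3,5,5](0) P2=[2,2,2,0,0,4](2)
Move 4: P2 pit5 -> P1=[6,6,1,3,5,5](0) P2=[2,2,2,0,0,0](3)
Move 5: P2 pit0 -> P1=[6,6,1,3,5,5](0) P2=[0,3,3,0,0,0](3)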